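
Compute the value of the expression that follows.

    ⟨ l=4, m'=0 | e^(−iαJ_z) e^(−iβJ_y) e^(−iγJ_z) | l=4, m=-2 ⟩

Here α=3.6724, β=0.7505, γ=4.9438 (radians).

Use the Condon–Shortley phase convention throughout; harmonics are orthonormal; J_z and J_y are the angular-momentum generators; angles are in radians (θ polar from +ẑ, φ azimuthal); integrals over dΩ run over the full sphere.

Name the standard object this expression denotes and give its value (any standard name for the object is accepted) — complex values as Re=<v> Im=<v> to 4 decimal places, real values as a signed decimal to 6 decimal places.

This is a Wigner D-matrix element — the rotation-matrix element ⟨l m'| R(α,β,γ) |l m⟩ in the angular-momentum basis.
Split into d^4_{0,-2}(β=0.7505) × two z-phases.
c=cos(0.750500/2)=0.930416, s=sin(0.750500/2)=0.366505; N=√[24·24·2·720]=910.735966
The bounds max(0,m−m')=0 and min(l+m,l−m')=2 give 3 terms
  k=0: (−1)^2·910.7360/(96)·0.9304^6·0.3665^2 = +0.826693
  k=1: (−1)^3·910.7360/(36)·0.9304^4·0.3665^4 = -0.342073
  k=2: (−1)^4·910.7360/(96)·0.9304^2·0.3665^6 = +0.019905
d^4_{0,-2}(0.7505) = +0.826693 -0.342073 +0.019905 = +0.504525
D = (+1.000000+0.000000i)·(+0.504525)·(-0.894796-0.446475i) = -0.451447-0.225258i

Wigner D-matrix element, Re=-0.4514 Im=-0.2253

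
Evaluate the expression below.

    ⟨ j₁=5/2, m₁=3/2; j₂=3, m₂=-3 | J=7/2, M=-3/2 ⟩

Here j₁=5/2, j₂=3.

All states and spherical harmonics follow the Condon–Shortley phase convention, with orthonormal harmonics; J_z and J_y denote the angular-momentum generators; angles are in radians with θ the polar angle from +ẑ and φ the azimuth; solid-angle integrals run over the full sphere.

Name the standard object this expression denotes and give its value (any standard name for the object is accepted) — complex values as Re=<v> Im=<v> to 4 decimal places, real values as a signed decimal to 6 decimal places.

Clebsch–Gordan coefficient, +√(2/7) ≈ +0.534522

This is a Clebsch–Gordan (vector-coupling) coefficient.
j₁+j₂−J=2  J+j₁−j₂=3  J−j₁+j₂=4  j₁+j₂+J+1=10
(j₁±m₁, j₂±m₂, J±M) = (4,1,0,6,2,5)
P² = 18432/7
sum k=0..0:
  [0] +1/96 = 1/96
S = 1/96
C² = P²·S² = 2/7 ; C = +0.534522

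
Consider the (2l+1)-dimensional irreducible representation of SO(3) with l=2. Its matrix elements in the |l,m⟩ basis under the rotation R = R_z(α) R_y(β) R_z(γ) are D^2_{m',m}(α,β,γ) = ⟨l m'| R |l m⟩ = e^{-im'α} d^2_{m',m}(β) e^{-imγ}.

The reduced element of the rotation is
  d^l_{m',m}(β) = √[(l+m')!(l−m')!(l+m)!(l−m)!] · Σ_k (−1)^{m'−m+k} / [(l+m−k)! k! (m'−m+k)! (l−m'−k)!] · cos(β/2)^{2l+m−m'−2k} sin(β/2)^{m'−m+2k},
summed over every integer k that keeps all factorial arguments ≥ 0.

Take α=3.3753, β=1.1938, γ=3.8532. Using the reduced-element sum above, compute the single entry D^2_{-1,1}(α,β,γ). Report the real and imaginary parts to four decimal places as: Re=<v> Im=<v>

Re=0.4871 Im=-0.2523

First d^2_{-1,1}(β=1.1938), then the phase factors e^{-i(-1)α} and e^{-i(1)γ}:
c=cos(1.193800/2)=0.827082, s=sin(1.193800/2)=0.562081; N=√[1·6·6·1]=6.000000
The bounds max(0,m−m')=2 and min(l+m,l−m')=3 give 2 terms
  k=2: (−1)^0·6.0000/(2)·0.8271^2·0.5621^2 = +0.648361
  k=3: (−1)^1·6.0000/(6)·0.8271^0·0.5621^4 = -0.099815
d^2_{-1,1}(1.1938) = +0.648361 -0.099815 = +0.548545
Phases: e^{-i·(-1)·3.3753}=-0.972815-0.231586i, e^{-i·(1)·3.8532}=-0.757313+0.653052i ⇒ D=+0.487088-0.252285i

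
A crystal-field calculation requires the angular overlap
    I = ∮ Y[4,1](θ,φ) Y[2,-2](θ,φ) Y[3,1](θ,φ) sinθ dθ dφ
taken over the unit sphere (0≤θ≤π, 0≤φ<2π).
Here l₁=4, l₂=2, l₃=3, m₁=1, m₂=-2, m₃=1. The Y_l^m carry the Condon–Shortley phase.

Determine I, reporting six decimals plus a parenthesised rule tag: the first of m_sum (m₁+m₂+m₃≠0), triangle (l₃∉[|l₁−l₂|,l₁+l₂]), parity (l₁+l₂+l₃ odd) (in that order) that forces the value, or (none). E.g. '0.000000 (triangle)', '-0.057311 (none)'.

0.000000 (parity)

L=9 odd ⇒ parity kills the (l;000) factor ⇒ I = 0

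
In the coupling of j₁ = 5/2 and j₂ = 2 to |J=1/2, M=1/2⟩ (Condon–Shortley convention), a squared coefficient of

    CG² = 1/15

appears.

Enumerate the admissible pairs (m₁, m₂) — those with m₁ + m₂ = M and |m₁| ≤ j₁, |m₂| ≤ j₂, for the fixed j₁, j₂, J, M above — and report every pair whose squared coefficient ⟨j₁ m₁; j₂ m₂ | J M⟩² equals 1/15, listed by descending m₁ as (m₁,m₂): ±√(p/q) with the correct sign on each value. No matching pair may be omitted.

(-3/2,2): +√(1/15)

Admissible pairs with m₁+m₂ = M = 1/2: (-3/2,2), (-1/2,1), (1/2,0), (3/2,-1), (5/2,-2)
  (m₁,m₂)=(5/2,-2): CG² = 1/3, CG = +√(1/3)
  (m₁,m₂)=(3/2,-1): CG² = 4/15, CG = −√(4/15)
  (m₁,m₂)=(1/2,0): CG² = 1/5, CG = +√(1/5)
  (m₁,m₂)=(-1/2,1): CG² = 2/15, CG = −√(2/15)
  (m₁,m₂)=(-3/2,2): CG² = 1/15, CG = +√(1/15)   ← matches the target
Pairs with CG² = 1/15: (-3/2,2): +√(1/15)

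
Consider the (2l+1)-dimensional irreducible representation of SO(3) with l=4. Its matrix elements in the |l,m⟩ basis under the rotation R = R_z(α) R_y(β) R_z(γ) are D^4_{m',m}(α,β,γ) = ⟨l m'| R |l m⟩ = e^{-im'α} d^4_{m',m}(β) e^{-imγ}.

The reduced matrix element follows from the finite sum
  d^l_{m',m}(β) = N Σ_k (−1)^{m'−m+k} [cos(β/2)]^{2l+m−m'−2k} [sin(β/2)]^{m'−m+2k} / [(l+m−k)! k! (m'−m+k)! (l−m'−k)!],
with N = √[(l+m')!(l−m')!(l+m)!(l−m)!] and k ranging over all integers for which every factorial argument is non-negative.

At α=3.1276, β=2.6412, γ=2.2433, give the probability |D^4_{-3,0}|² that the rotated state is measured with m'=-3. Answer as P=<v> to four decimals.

P=0.0205

Split into d^4_{-3,0}(β=2.6412) × two z-phases.
c=cos(2.641200/2)=0.247594, s=sin(2.641200/2)=0.968864; N=√[1·5040·24·24]=1703.830978
k: max(0,(0)−(-3))=3 … min(4+(0),4−(-3))=4
  k=3: (−1)^0·1703.8310/(144)·0.2476^5·0.9689^3 = +0.010013
  k=4: (−1)^1·1703.8310/(144)·0.2476^3·0.9689^5 = -0.153320
d^4_{-3,0}(2.6412) = +0.010013 -0.153320 = -0.143307
|D^4_{-3,0}|² = |d^4_{-3,0}(β)|² = (-0.143307)² = 0.020537 (the z-rotation phases have unit modulus)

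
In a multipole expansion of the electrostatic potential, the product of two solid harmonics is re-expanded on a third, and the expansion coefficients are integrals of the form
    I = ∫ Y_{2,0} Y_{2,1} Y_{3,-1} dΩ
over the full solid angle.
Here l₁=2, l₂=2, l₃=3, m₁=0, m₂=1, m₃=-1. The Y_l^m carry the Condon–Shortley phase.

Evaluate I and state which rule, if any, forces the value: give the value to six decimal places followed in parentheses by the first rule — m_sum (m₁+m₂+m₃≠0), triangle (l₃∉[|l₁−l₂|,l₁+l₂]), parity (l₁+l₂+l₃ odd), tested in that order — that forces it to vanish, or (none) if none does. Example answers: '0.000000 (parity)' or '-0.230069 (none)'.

0.000000 (parity)

Σlᵢ=7 odd — θ-integrand is odd under cosθ→−cosθ; I=0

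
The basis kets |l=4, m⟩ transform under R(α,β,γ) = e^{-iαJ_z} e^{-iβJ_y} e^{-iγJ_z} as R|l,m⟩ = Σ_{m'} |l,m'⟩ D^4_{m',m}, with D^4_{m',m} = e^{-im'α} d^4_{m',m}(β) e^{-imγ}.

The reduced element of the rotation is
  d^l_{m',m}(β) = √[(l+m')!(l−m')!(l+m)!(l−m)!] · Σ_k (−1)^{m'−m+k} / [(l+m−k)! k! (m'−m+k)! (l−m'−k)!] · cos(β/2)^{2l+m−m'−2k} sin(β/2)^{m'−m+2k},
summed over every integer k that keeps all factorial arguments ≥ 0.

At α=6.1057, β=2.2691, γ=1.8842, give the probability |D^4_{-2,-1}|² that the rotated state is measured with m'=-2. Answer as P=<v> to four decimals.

First d^4_{-2,-1}(β=2.2691), then the phase factors e^{-i(-2)α} and e^{-i(-1)γ}:
c=cos(2.269100/2)=0.422540, s=sin(2.269100/2)=0.906344; N=√[2·720·6·120]=1018.233765
k: max(0,(-1)−(-2))=1 … min(4+(-1),4−(-2))=3
  k=1: (−1)^0·1018.2338/(240)·0.4225^7·0.9063^1 = +0.009247
  k=2: (−1)^1·1018.2338/(48)·0.4225^5·0.9063^3 = -0.212729
  k=3: (−1)^2·1018.2338/(72)·0.4225^3·0.9063^5 = +0.652507
d^4_{-2,-1}(2.2691) = +0.009247 -0.212729 +0.652507 = +0.449025
|D^4_{-2,-1}|² = |d^4_{-2,-1}(β)|² = (+0.449025)² = 0.201624 (the z-rotation phases have unit modulus)

P=0.2016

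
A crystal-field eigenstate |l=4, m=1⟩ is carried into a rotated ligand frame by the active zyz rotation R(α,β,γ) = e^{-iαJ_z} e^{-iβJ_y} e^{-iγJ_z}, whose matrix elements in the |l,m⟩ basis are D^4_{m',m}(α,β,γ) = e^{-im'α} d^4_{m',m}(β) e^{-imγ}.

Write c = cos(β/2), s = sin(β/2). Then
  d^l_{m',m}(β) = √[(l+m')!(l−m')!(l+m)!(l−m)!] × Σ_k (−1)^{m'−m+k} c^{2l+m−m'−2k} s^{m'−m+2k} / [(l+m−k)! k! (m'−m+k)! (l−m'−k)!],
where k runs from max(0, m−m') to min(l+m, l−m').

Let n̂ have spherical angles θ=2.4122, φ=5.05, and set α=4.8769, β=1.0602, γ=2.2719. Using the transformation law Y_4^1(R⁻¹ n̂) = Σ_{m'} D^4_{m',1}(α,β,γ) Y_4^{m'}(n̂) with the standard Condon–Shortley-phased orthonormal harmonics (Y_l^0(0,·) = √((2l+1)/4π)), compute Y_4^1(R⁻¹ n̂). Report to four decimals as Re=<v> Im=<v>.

Need the full column D^4_{m',1} for m'=−4..4 at α=4.8769, β=1.0602, γ=2.2719.
cos(β/2)=0.862757, sin(β/2)=0.505620
d^4_{-4,1}: single k=5 term ⇒ +0.158810;  D = -0.006836-0.158663i
d^4_{-3,1}: k∈[4..5] ⇒ +0.479035 -0.098717 = +0.380319;  D = +0.372155-0.078377i
d^4_{-2,1}: k∈[3..5] ⇒ +0.873832 -0.450185 +0.030924 = +0.454571;  D = +0.165262+0.423466i
d^4_{-1,1}: k∈[2..5] ⇒ +1.054332 -1.086350 +0.186557 -0.004272 = +0.150267;  D = -0.129148+0.076818i
d^4_{0,1}: k∈[1..4] ⇒ +0.804557 -1.657980 +0.569443 -0.032596 = -0.316576;  D = +0.204211+0.241906i
d^4_{1,1}: k∈[0..3] ⇒ +0.306977 -1.581498 +1.086350 -0.124371 = -0.312542;  D = -0.202581+0.237998i
d^4_{2,1}: k∈[0..2] ⇒ -0.763269 +1.310748 -0.300123 = +0.247356;  D = +0.212074+0.127317i
d^4_{3,1}: k∈[0..1] ⇒ +0.836850 -0.479035 = +0.357814;  D = -0.131444+0.332797i
d^4_{4,1}: single k=0 term ⇒ -0.462388;  D = +0.452071+0.097135i
Y_4^{m'}(θ=2.4122,φ=5.05) and Σ D·Y over m':
  (-0.0068-0.1587i)·(+0.0191-0.0852i)  (+0.3722-0.0784i)·(+0.2343+0.1462i)  (+0.1653+0.4235i)·(-0.3353+0.2685i)  (-0.1291+0.0768i)·(-0.0694-0.1977i)  (+0.2042+0.2419i)·(-0.3027+0.0000i)  (-0.2026+0.2380i)·(+0.0694-0.1977i)  (+0.2121+0.1273i)·(-0.3353-0.2685i)  (-0.1314+0.3328i)·(-0.2343+0.1462i)  (+0.4521+0.0971i)·(+0.0191+0.0852i)
Y_4^1(R⁻¹ n̂) = -0.143205-0.216929i

Re=-0.1432 Im=-0.2169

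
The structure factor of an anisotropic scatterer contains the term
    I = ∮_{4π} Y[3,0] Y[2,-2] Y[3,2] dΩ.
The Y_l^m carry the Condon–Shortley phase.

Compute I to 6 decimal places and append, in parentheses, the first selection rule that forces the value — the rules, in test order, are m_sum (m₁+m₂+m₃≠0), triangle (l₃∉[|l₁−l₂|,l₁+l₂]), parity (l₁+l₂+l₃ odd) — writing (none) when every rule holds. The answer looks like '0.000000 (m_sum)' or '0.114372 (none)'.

-0.188063 (none)

m-sum 0 ✓  L=8 even ✓  1≤3≤5 ✓
Π(2lᵢ+1) = 7×5×7 = 245
triangle coeff Δ(3,2,3) = 1/3780
Σ_t [0,2]: t=0:+1/24 t=1:−1/4 t=2:+1/24 = -1/6
(3j)²=4/105 [(3 2 3; 0 0 0)], sign=+1
Σ_t [0,0]: t=0:+1/24 = 1/24
(3j)²=1/21 [(3 2 3; 0 -2 2)], sign=-1
⇒ 4πI² = 4/9
I = (-1)√(4/9/(4π)) = -0.18806319
No selection rule forces the value: the integral is nonzero (none).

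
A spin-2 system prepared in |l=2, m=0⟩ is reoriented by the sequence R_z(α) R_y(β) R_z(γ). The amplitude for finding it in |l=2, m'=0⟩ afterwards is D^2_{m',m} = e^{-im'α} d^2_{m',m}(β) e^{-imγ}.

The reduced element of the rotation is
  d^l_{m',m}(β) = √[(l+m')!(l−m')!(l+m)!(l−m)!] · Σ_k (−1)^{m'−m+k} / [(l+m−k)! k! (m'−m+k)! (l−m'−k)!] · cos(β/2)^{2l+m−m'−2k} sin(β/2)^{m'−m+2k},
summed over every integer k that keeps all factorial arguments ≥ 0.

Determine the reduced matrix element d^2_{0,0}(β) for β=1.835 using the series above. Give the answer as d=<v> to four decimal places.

d=-0.3977

d^2_{0,0}(β=1.8350) via the finite sum:
c=cos(1.835000/2)=0.607807, s=sin(1.835000/2)=0.794085; N=√[2·2·2·2]=4.000000
Admissible k: 0..2 (factorial args all ≥0)
  k=0: (−1)^0·4.0000/(4)·0.6078^4·0.7941^0 = +0.136478
  k=1: (−1)^1·4.0000/(1)·0.6078^2·0.7941^2 = -0.931806
  k=2: (−1)^2·4.0000/(4)·0.6078^0·0.7941^4 = +0.397619
d^2_{0,0}(1.8350) = +0.136478 -0.931806 +0.397619 = -0.397708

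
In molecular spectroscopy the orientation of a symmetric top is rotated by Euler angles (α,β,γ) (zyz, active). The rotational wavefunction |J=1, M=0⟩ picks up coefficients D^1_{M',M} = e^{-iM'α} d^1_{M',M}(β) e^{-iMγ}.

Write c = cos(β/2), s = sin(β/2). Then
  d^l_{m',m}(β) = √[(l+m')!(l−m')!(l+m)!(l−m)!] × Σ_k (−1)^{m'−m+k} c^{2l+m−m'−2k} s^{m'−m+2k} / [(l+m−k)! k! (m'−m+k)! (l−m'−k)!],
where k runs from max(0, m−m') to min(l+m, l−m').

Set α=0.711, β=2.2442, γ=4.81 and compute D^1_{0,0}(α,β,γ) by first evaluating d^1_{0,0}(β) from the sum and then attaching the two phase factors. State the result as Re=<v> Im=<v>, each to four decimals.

D^1_{0,0}(0.7110,2.2442,4.8100) = e^{-i·0·0.7110}·d^1_{0,0}(2.2442)·e^{-i·0·4.8100}. Compute d first:
c=cos(2.244200/2)=0.433791, s=sin(2.244200/2)=0.901013; N=√[1·1·1·1]=1.000000
k: max(0,(0)−(0))=0 … min(1+(0),1−(0))=1
  k=0: (−1)^0·1.0000/(1)·0.4338^2·0.9010^0 = +0.188175
  k=1: (−1)^1·1.0000/(1)·0.4338^0·0.9010^2 = -0.811825
d^1_{0,0}(2.2442) = +0.188175 -0.811825 = -0.623650
Attach z-rotation phases: D = e^{-i(0)(0.7110)}·(-0.623650)·e^{-i(0)(4.8100)} = -0.623650+0.000000i

Re=-0.6237 Im=0.0000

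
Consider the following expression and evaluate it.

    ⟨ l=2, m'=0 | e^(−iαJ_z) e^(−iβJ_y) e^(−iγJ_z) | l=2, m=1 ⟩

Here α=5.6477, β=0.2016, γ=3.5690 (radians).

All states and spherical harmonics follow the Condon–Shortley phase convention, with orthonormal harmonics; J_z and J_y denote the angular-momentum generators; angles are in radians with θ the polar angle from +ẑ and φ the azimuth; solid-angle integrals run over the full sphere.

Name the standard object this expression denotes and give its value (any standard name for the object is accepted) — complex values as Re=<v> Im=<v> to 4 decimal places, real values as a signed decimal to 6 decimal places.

This is a Wigner D-matrix element — the rotation-matrix element ⟨l m'| R(α,β,γ) |l m⟩ in the angular-momentum basis.
First d^2_{0,1}(β=0.2016), then the phase factors e^{-i(0)α} and e^{-i(1)γ}:
Half-angle: c=0.994924, s=0.100629. N=√(2·2·6·1)=4.898979
k: max(0,(1)−(0))=1 … min(2+(1),2−(0))=2
  k=1: (−1)^0·4.8990/(2)·0.9949^3·0.1006^1 = +0.242756
  k=2: (−1)^1·4.8990/(2)·0.9949^1·0.1006^3 = -0.002483
d^2_{0,1}(0.2016) = +0.242756 -0.002483 = +0.240273
Attach z-rotation phases: D = e^{-i(0)(5.6477)}·(+0.240273)·e^{-i(1)(3.5690)} = -0.218659+0.099596i

Wigner D-matrix element, Re=-0.2187 Im=0.0996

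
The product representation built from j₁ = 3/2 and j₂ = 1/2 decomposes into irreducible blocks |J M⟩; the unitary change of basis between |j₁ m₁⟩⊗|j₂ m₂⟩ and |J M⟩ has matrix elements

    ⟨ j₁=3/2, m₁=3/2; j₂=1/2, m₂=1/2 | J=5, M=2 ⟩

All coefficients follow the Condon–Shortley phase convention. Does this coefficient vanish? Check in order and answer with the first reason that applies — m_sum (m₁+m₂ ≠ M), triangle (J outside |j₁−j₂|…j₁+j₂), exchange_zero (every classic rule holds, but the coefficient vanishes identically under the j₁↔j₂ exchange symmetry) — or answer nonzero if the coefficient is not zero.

triangle

m-sum: m₁+m₂ = 3/2+1/2 = 2, M = 2  ✓
triangle: need |j₁−j₂| ≤ J ≤ j₁+j₂, i.e. J ∈ [1, 2]; J = 5 is outside ✗ ⇒ coefficient is 0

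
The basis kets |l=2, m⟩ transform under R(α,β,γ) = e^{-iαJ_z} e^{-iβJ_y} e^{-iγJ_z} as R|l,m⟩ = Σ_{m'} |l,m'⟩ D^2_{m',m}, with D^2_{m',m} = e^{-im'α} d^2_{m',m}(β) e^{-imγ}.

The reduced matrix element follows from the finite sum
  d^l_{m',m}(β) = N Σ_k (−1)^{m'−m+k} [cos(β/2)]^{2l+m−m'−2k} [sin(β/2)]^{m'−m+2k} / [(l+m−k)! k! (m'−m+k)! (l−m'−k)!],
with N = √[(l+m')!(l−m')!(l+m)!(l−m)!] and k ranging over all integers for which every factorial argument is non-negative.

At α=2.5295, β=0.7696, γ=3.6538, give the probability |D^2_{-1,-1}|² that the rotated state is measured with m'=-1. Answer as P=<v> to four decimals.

First d^2_{-1,-1}(β=0.7696), then the phase factors e^{-i(-1)α} and e^{-i(-1)γ}:
With c≡cos(β/2)=0.926874 and s≡sin(β/2)=0.375374, N=[1·6·1·6]^{1/2}=6.000000
k∈{0,1} keeps every argument non-negative
  k=0: (−1)^0·6.0000/(6)·0.9269^4·0.3754^0 = +0.738043
  k=1: (−1)^1·6.0000/(2)·0.9269^2·0.3754^2 = -0.363153
d^2_{-1,-1}(0.7696) = +0.738043 -0.363153 = +0.374890
|D^2_{-1,-1}|² = |d^2_{-1,-1}(β)|² = (+0.374890)² = 0.140543 (the z-rotation phases have unit modulus)

P=0.1405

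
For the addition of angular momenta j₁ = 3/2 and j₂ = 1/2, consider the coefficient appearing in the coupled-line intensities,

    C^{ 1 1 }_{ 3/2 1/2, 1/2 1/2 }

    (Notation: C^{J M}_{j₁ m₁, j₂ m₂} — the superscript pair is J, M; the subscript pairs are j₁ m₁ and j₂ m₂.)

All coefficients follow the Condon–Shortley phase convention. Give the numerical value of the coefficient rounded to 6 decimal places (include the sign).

-0.500000

√[3·1!2!0!/4! · 2!1!1!0!2!0!] = √(1)
  +(−1)^1/∏(1,0,0,0,2,0)! = -1/2  (running -1/2)
⟨..|..⟩ = √(1)·(-1/2) = -0.500000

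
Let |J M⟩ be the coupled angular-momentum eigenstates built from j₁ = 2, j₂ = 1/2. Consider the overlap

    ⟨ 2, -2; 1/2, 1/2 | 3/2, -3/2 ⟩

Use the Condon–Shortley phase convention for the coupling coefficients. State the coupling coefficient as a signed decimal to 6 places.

triangle: 1!·3!·0!/5! = 6/120
(j±m)!: 0!·4!·1!·0!·0!·3! = 144
prefactor² = (2J+1)·Δ·N² = 144/5
  k=1: −1/(1!·0!·3!·0!·0!·0!) = -1/6
Σ = -1/6  ⇒  CG² = 144/5·(-1/6)² = 4/5
CG = −√(4/5) = -0.894427

−√(4/5) ≈ -0.894427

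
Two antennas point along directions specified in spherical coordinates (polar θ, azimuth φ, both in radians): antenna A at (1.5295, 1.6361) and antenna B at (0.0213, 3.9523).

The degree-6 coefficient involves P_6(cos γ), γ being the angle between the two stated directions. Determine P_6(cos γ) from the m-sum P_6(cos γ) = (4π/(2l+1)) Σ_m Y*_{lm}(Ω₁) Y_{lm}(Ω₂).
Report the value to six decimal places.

Term-by-term m-sum for l=6 (normalisation 4π/13 = 0.966644):
  m=-6: (-0.444194, -0.183535) × (0.000000, 0.000000) = (0.000000, -0.000000)  (running Σ = (0.000000, -0.000000))
  m=-5: (-0.022065, 0.065159) × (0.000000, -0.000000) = (0.000000, 0.000000)  (running Σ = (0.000000, 0.000000))
  m=-4: (-0.337064, -0.090105) × (-0.000001, 0.000000) = (0.000000, 0.000000)  (running Σ = (0.000000, 0.000000))
  m=-3: (-0.015567, 0.078438) × (0.000038, 0.000033) = (-0.000003, 0.000002)  (running Σ = (-0.000003, 0.000003))
  m=-2: (-0.312512, -0.041050) × (-0.000119, -0.002358) = (-0.000059, 0.000742)  (running Σ = (-0.000062, 0.000744))
  m=-1: (-0.005488, 0.083922) × (-0.048254, 0.050760) = (-0.003995, -0.004328)  (running Σ = (-0.004057, -0.003584))
  m=0: (-0.306528, -0.000000) × (1.012268, 0.000000) = (-0.310288, -0.000000)  (running Σ = (-0.314345, -0.003584))
  m=1: (0.005488, 0.083922) × (0.048254, 0.050760) = (-0.003995, 0.004328)  (running Σ = (-0.318340, 0.000744))
  m=2: (-0.312512, 0.041050) × (-0.000119, 0.002358) = (-0.000059, -0.000742)  (running Σ = (-0.318400, 0.000003))
  m=3: (0.015567, 0.078438) × (-0.000038, 0.000033) = (-0.000003, -0.000002)  (running Σ = (-0.318403, 0.000000))
  m=4: (-0.337064, 0.090105) × (-0.000001, -0.000000) = (0.000000, -0.000000)  (running Σ = (-0.318403, 0.000000))
  m=5: (0.022065, 0.065159) × (-0.000000, -0.000000) = (0.000000, -0.000000)  (running Σ = (-0.318403, -0.000000))
  m=6: (-0.444194, 0.183535) × (0.000000, -0.000000) = (0.000000, 0.000000)  (running Σ = (-0.318403, 0.000000))
Σ over m = (-0.318403, 0.000000); ×(4π/13) → (-0.307782, 0.000000). Real part: -0.307782

-0.307782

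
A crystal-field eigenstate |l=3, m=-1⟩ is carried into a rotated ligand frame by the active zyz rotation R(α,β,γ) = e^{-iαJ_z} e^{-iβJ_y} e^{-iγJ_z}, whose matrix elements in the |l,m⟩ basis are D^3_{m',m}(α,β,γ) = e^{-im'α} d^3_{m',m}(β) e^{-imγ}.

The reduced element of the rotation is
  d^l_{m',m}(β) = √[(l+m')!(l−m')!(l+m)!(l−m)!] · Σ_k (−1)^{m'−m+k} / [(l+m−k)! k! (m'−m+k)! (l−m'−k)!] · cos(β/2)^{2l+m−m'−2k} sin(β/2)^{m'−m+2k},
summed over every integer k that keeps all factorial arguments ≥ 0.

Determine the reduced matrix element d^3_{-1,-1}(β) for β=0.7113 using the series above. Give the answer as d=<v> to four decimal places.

d^3_{-1,-1}(β=0.7113) via the finite sum:
Half-angle: c=0.937420, s=0.348200. N=√(2·24·2·24)=48.000000
k: max(0,(-1)−(-1))=0 … min(3+(-1),3−(-1))=2
  k=0: (−1)^0·48.0000/(48)·0.9374^6·0.3482^0 = +0.678588
  k=1: (−1)^1·48.0000/(6)·0.9374^4·0.3482^2 = -0.749005
  k=2: (−1)^2·48.0000/(8)·0.9374^2·0.3482^4 = +0.077506
d^3_{-1,-1}(0.7113) = +0.678588 -0.749005 +0.077506 = +0.007089

d=0.0071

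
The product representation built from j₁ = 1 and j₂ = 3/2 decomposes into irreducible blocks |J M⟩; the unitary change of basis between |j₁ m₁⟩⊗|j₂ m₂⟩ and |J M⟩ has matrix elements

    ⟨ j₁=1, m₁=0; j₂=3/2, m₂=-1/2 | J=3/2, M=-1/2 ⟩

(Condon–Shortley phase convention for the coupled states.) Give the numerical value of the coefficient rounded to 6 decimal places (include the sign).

√[4·1!1!2!/5! · 1!1!1!2!1!2!] = √(4/15)
  +(−1)^0/∏(0,1,1,1,0,1)! = 1  (running 1)
  +(−1)^1/∏(1,0,0,0,1,2)! = -1/2  (running 1/2)
⟨..|..⟩ = √(4/15)·(1/2) = +0.258199

+0.258199  (= +√(1/15))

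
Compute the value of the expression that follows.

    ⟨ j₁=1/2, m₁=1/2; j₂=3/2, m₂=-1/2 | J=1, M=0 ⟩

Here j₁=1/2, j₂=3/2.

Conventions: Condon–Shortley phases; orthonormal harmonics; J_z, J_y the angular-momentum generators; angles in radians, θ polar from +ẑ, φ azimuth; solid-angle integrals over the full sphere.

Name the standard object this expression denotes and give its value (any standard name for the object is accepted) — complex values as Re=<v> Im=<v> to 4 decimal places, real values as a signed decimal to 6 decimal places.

Clebsch–Gordan coefficient, +√(1/2) ≈ +0.707107

This is a Clebsch–Gordan (vector-coupling) coefficient.
j₁+j₂−J=1  J+j₁−j₂=0  J−j₁+j₂=2  j₁+j₂+J+1=4
(j₁±m₁, j₂±m₂, J±M) = (1,0,1,2,1,1)
P² = 1/2
sum k=0..0:
  [0] +1/1 = 1
S = 1
C² = P²·S² = 1/2 ; C = +0.707107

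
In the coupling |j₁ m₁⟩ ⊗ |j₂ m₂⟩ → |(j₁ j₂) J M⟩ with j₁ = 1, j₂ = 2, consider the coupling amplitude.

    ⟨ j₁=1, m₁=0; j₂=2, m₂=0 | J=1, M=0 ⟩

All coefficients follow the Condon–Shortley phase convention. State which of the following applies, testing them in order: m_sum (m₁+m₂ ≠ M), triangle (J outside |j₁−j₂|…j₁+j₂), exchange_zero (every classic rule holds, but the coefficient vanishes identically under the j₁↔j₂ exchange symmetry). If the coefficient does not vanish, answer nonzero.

m-sum: m₁+m₂ = 0+0 = 0, M = 0  ✓
triangle: |j₁−j₂| = 1 ≤ J = 1 ≤ j₁+j₂ = 3  ✓
exchange: j₁≠j₂ or m₁≠m₂ — the exchange symmetry imposes no constraint here
value check: CG = −√(2/5) = -0.632456 ≠ 0

nonzero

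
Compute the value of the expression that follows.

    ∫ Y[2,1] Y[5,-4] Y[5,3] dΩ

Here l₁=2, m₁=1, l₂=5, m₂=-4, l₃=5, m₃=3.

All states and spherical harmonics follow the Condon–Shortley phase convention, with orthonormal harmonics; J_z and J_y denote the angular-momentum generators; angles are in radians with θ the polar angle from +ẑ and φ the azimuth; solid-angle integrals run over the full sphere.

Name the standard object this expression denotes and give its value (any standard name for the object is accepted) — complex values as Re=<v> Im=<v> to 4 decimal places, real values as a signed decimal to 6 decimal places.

This is a Gaunt coefficient — the integral of a triple product of spherical harmonics over the sphere.
m-sum 0 ✓  L=12 even ✓  3≤5≤7 ✓
Π(2lᵢ+1) = 5×11×11 = 605
triangle coeff Δ(2,5,5) = 1/38610
Σ_t [0,2]: t=0:+1/2880 t=1:−1/576 t=2:+1/2880 = -1/960
(3j)²=10/429 [(2 5 5; 0 0 0)], sign=+1
Σ_t [0,1]: t=0:+1/10080 t=1:−1/80640 = 1/11520
(3j)²=49/1430 [(2 5 5; 1 -4 3)], sign=+1
⇒ 4πI² = 245/507
I = (+1)√(245/507/(4π)) = 0.19609844

Gaunt coefficient, +0.196098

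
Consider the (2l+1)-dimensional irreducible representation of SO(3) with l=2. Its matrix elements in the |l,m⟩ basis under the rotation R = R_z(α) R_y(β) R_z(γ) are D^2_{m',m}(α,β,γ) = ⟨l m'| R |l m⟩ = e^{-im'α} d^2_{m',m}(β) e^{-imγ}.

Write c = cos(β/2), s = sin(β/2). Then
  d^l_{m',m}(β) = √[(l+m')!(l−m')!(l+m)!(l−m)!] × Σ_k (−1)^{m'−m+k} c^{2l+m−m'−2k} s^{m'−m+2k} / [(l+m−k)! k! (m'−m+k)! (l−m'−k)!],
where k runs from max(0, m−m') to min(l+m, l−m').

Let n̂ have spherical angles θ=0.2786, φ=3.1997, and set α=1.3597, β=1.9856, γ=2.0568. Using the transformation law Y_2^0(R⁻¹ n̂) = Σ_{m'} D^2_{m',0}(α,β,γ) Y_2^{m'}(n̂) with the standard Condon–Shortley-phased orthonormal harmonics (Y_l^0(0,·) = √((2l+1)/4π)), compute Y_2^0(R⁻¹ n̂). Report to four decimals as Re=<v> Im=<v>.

Re=-0.1200 Im=0.0000

Need the full column D^2_{m',0} for m'=−2..2 at α=1.3597, β=1.9856, γ=2.0568.
cos(β/2)=0.546347, sin(β/2)=0.837559
d^2_{-2,0}: single k=2 term ⇒ +0.512913;  D = -0.467875+0.210172i
d^2_{-1,0}: k∈[1..2] ⇒ +0.334577 -0.786304 = -0.451727;  D = -0.094651-0.441699i
d^2_{0,0}: k∈[0..2] ⇒ +0.089099 -0.837583 +0.492109 = -0.256374;  D = -0.256374+0.000000i
d^2_{1,0}: k∈[0..1] ⇒ -0.334577 +0.786304 = +0.451727;  D = +0.094651-0.441699i
d^2_{2,0}: single k=0 term ⇒ +0.512913;  D = -0.467875-0.210172i
Y_2^{m'}(θ=0.2786,φ=3.1997) and Σ D·Y over m':
  (-0.4679+0.2102i)·(+0.0290-0.0034i)  (-0.0947-0.4417i)·(-0.2039+0.0119i)  (-0.2564+0.0000i)·(+0.5592+0.0000i)  (+0.0947-0.4417i)·(+0.2039+0.0119i)  (-0.4679-0.2102i)·(+0.0290+0.0034i)
Y_2^0(R⁻¹ n̂) = -0.120017-0.000000i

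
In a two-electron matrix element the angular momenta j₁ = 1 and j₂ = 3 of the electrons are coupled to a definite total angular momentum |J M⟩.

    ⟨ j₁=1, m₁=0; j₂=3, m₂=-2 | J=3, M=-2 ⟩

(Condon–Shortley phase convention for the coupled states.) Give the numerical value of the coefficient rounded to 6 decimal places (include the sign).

j₁+j₂−J=1  J+j₁−j₂=1  J−j₁+j₂=5  j₁+j₂+J+1=8
(j₁±m₁, j₂±m₂, J±M) = (1,1,1,5,1,5)
P² = 300
sum k=0..1:
  [0] +1/24 = 1/24
  [1] −1/120 = -1/120
S = 1/30
C² = P²·S² = 1/3 ; C = +0.577350

+0.577350  (= +√(1/3))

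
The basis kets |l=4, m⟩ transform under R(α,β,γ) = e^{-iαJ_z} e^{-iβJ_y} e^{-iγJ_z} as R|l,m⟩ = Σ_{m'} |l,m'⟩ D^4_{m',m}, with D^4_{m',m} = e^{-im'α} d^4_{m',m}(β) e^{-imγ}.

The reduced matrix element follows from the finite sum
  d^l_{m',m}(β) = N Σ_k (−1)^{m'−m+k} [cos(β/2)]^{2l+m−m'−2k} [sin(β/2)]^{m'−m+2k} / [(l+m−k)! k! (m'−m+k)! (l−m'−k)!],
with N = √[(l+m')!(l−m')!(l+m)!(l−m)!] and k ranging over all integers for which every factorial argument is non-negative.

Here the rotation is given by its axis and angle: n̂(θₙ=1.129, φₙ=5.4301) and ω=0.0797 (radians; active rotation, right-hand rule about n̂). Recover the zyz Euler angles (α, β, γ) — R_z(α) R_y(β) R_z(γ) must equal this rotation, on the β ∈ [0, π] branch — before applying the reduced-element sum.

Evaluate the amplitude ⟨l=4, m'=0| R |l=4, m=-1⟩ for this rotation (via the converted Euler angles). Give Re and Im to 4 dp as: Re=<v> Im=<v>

Re=0.1216 Im=-0.1026

Axis–angle → zyz. n̂ = (sinθₙcosφₙ, sinθₙsinφₙ, cosθₙ) = (+0.594517, -0.680984, +0.427564), ω = 0.0797.
R = I cosω + sinω [n̂]ₓ + (1−cosω) n̂n̂ᵀ gives
  R = [+0.997948, -0.035326, -0.053410; +0.032756, +0.998298, -0.048257; +0.055024, +0.046409, +0.997406]
β = atan2(√(R₁₃²+R₂₃²), R₃₃) = 0.072044; α = atan2(R₂₃, R₁₃) mod 2π = 3.876349; γ = atan2(R₃₂, −R₃₁) mod 2π = 2.440927
First d^4_{0,-1}(β=0.0720), then the phase factors e^{-i(0)α} and e^{-i(-1)γ}:
c=cos(0.072044/2)=0.999351, s=sin(0.072044/2)=0.036014; N=√[24·24·6·120]=643.987578
k∈{0,1,2,3} keeps every argument non-negative
  k=0: (−1)^1·643.9876/(144)·0.9994^7·0.0360^1 = -0.160331
  k=1: (−1)^2·643.9876/(24)·0.9994^5·0.0360^3 = +0.001249
  k=2: (−1)^3·643.9876/(24)·0.9994^3·0.0360^5 = -0.000002
  k=3: (−1)^4·643.9876/(144)·0.9994^1·0.0360^7 = +0.000000
d^4_{0,-1}(0.0720) = -0.160331 +0.001249 -0.000002 +0.000000 = -0.159083
Attach z-rotation phases: D = e^{-i(0)(3.8763)}·(-0.159083)·e^{-i(-1)(2.4409)} = +0.121605-0.102565i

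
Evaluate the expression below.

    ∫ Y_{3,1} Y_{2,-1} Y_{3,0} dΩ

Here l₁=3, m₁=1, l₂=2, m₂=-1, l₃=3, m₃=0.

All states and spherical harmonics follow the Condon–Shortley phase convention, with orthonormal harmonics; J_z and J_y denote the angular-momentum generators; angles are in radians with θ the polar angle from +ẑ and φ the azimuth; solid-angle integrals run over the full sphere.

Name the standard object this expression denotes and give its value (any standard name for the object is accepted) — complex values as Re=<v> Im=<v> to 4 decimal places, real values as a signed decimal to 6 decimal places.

Gaunt coefficient, -0.059471

This is a Gaunt coefficient — the integral of a triple product of spherical harmonics over the sphere.
Checks pass: Σm=0; 8 even; l₃=3∈[1,5].
(2·3+1)(2·2+1)(2·3+1) = 245
Δ: 2! 4! 2! / 9! → 1/3780
sum: t=0:+1/24 t=1:−1/4 t=2:+1/24 = -1/6
3j²(3 2 3; 0 0 0) = Δ·Π!·Σ² = 4/105  (sign +1)
sum: t=0:+1/8 t=1:−1/12 = 1/24
3j²(3 2 3; 1 -1 0) = Δ·Π!·Σ² = 1/210  (sign -1)
combine: 4πI² = 245·4/105·1/210 = 2/45
take √, sign -1: I = -0.05947080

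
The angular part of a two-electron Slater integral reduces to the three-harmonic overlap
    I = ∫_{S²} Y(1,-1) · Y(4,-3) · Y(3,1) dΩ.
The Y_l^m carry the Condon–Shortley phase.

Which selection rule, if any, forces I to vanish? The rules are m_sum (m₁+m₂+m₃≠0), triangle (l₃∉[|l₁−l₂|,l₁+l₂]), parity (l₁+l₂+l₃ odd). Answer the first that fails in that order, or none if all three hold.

Σmᵢ = -3  ✗
l₃∈[|l₁−l₂|,l₁+l₂]=[3,5], have l₃=3
Σlᵢ = 8 ⇒ even

m_sum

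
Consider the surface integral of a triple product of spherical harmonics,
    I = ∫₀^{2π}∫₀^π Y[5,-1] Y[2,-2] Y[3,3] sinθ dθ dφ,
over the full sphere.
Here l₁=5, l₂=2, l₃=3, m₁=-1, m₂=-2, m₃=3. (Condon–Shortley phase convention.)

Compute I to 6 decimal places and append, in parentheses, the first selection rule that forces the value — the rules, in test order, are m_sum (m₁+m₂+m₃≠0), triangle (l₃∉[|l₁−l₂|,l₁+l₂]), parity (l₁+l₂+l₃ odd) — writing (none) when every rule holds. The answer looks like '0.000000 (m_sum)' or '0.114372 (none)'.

Rules hold: Σm=0, L=10 even, 3≤3≤7.
N = 11·5·7 = 385
Δ = 4!·6!·0!/11! = 1/2310
Racah Σ t=2..2: t=2:+1/144 = 1/144
⇒ 3j(5 2 3; 0 0 0)² = 10/231, sgn -1
Racah Σ t=0..0: t=0:+1/17280 = 1/17280
⇒ 3j(5 2 3; -1 -2 3)² = 1/2310, sgn +1
4πI² = N·(3j₀)²·(3jₘ)² = 5/693
I = -1·√(0.00721501/4π) = -0.02396147
No selection rule forces the value: the integral is nonzero (none).

-0.023961 (none)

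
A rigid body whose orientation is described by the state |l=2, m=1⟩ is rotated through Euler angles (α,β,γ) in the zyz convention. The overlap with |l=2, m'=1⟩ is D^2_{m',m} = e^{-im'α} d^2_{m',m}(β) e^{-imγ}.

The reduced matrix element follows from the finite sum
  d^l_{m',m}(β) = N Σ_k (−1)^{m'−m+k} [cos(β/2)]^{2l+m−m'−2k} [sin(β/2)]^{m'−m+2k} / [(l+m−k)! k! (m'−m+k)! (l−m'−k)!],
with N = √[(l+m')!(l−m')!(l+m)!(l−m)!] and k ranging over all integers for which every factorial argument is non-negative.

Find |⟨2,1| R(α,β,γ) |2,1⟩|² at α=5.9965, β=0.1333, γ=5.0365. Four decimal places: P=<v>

Split into d^2_{1,1}(β=0.1333) × two z-phases.
With c≡cos(β/2)=0.997780 and s≡sin(β/2)=0.066601, N=[6·1·6·1]^{1/2}=6.000000
k∈{0,1} keeps every argument non-negative
  k=0: (−1)^0·6.0000/(6)·0.9978^4·0.0666^0 = +0.991148
  k=1: (−1)^1·6.0000/(2)·0.9978^2·0.0666^2 = -0.013248
d^2_{1,1}(0.1333) = +0.991148 -0.013248 = +0.977900
|D^2_{1,1}|² = |d^2_{1,1}(β)|² = (+0.977900)² = 0.956289 (the z-rotation phases have unit modulus)

P=0.9563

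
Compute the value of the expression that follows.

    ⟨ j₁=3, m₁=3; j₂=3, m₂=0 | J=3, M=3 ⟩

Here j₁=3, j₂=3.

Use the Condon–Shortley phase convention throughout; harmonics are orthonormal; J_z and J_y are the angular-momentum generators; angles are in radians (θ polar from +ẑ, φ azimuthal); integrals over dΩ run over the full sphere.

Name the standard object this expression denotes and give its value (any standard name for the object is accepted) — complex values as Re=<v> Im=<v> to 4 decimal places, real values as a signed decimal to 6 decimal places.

This is a Clebsch–Gordan (vector-coupling) coefficient.
√[7·3!3!3!/10! · 6!0!3!3!6!0!] = √(7776)
  +(−1)^0/∏(0,3,0,3,3,0)! = 1/216  (running 1/216)
⟨..|..⟩ = √(7776)·(1/216) = +0.408248

Clebsch–Gordan coefficient, +√(1/6) ≈ +0.408248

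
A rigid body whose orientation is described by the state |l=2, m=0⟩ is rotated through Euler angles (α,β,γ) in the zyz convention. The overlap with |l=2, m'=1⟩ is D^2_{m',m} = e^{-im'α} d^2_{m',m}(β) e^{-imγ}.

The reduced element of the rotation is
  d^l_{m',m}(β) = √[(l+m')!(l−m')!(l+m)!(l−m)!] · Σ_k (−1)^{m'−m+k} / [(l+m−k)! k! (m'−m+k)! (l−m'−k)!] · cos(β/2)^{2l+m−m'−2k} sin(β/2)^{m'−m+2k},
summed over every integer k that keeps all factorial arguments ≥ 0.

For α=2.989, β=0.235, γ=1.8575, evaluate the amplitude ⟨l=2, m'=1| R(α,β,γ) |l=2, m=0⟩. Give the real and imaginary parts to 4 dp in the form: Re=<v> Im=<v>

Re=0.2741 Im=0.0422

D^2_{1,0}(2.9890,0.2350,1.8575) = e^{-i·1·2.9890}·d^2_{1,0}(0.2350)·e^{-i·0·1.8575}. Compute d first:
With c≡cos(β/2)=0.993105 and s≡sin(β/2)=0.117230, N=[6·1·2·2]^{1/2}=4.898979
Admissible k: 0..1 (factorial args all ≥0)
  k=0: (−1)^1·4.8990/(2)·0.9931^3·0.1172^1 = -0.281254
  k=1: (−1)^2·4.8990/(2)·0.9931^1·0.1172^3 = +0.003919
d^2_{1,0}(0.2350) = -0.281254 +0.003919 = -0.277335
Phases: e^{-i·(1)·2.9890}=-0.988380-0.152001i, e^{-i·(0)·1.8575}=+1.000000+0.000000i ⇒ D=+0.274113+0.042155i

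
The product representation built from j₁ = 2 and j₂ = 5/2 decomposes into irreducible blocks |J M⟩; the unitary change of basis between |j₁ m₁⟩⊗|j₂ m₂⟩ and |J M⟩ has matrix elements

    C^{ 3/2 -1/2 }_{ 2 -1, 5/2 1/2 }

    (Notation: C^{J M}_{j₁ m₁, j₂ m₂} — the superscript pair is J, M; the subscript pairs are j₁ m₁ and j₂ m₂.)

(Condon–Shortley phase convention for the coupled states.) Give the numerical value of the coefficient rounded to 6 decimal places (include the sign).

+0.487950

j₁+j₂−J=3  J+j₁−j₂=1  J−j₁+j₂=2  j₁+j₂+J+1=7
(j₁±m₁, j₂±m₂, J±M) = (1,3,3,2,1,2)
P² = 48/35
sum k=2..3:
  [2] +1/2 = 1/2
  [3] −1/12 = -1/12
S = 5/12
C² = P²·S² = 5/21 ; C = +0.487950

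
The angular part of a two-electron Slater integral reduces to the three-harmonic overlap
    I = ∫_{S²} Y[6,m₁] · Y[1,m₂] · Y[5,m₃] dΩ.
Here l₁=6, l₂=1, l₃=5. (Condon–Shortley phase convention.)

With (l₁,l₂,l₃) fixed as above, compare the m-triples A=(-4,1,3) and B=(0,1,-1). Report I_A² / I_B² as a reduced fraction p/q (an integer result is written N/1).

3/1

Shared (l₁,l₂,l₃)=(6,1,5): N and (l;000)² cancel in I_A²/I_B².
A: Δ = 2!·10!·0!/13! = 1/858; Racah Σ t=2..2: t=2:+1/161280 = 1/161280; ⇒ 3j(6 1 5; -4 1 3)² = 15/286, sgn +1
B: Δ = 2!·10!·0!/13! = 1/858; Racah Σ t=2..2: t=2:+1/34560 = 1/34560; ⇒ 3j(6 1 5; 0 1 -1)² = 5/286, sgn +1
I_A²/I_B² = (15/286)/(5/286) = 3/1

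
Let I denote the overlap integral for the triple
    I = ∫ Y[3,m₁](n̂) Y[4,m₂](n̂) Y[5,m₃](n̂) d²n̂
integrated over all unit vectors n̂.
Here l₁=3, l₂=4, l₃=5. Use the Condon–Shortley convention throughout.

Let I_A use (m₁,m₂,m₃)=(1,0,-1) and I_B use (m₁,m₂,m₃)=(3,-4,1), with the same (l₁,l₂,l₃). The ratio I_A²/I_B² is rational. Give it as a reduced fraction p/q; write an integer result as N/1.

l's match ⇒ only the (l;m) 3-j factors differ between A and B.
A: triangle coeff Δ(3,4,5) = 1/180180; Σ_t [0,2]: t=0:+1/384 t=1:−1/216 t=2:+1/2304 = -11/6912; (3j)²=11/1638 [(3 4 5; 1 0 -1)], sign=-1
B: triangle coeff Δ(3,4,5) = 1/180180; Σ_t [0,0]: t=0:+1/34560 = 1/34560; (3j)²=1/429 [(3 4 5; 3 -4 1)], sign=+1
I_A²/I_B² = (11/1638)/(1/429) = 121/42

121/42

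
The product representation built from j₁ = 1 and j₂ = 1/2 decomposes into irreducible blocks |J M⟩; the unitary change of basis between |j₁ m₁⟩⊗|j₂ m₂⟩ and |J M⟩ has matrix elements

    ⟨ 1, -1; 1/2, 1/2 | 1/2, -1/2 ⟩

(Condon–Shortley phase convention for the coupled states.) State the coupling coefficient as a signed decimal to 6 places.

triangle: 1!·1!·0!/3! = 1/6
(j±m)!: 0!·2!·1!·0!·0!·1! = 2
prefactor² = (2J+1)·Δ·N² = 2/3
  k=1: −1/(1!·0!·1!·0!·0!·0!) = -1
Σ = -1  ⇒  CG² = 2/3·(-1)² = 2/3
CG = −√(2/3) = -0.816497

−√(2/3) ≈ -0.816497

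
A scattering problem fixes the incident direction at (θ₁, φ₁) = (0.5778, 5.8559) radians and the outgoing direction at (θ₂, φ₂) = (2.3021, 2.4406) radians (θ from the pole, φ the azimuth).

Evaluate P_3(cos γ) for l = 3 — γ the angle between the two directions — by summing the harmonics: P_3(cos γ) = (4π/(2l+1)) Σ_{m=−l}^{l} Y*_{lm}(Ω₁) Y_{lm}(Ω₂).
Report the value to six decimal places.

Term-by-term m-sum for l=3 (normalisation 4π/7 = 1.795196):
  m=-3: Y*=+0.019370-0.065162i  Y=+0.087294-0.148244i  product -0.007969-0.008560i
  m=-2: Y*=+0.167669-0.192632i  Y=-0.063526-0.372736i  product -0.082452-0.050259i
  m=-1: Y*=+0.402967-0.183487i  Y=-0.226114-0.190838i  product -0.126133-0.035412i
  m=+0: Y*=+0.158932-0.000000i  Y=+0.191887+0.000000i  product +0.030497+0.000000i
  m=+1: Y*=-0.402967-0.183487i  Y=+0.226114-0.190838i  product -0.126133+0.035412i
  m=+2: Y*=+0.167669+0.192632i  Y=-0.063526+0.372736i  product -0.082452+0.050259i
  m=+3: Y*=-0.019370-0.065162i  Y=-0.087294-0.148244i  product -0.007969+0.008560i
Total Σ_m = -0.402611-0.000000i. Multiply by 1.795196: -0.722766-0.000000i. P_3(cos γ) = -0.722766

-0.722766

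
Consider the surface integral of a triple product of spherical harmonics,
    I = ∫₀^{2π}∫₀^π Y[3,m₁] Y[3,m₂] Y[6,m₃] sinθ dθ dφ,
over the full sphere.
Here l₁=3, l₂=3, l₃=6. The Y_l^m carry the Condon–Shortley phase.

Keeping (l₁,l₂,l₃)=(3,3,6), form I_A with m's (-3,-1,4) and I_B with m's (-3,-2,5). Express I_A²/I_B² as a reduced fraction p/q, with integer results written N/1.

l's match ⇒ only the (l;m) 3-j factors differ between A and B.
A: triangle coeff Δ(3,3,6) = 1/12012; Σ_t [0,0]: t=0:+1/34560 = 1/34560; (3j)²=5/286 [(3 3 6; -3 -1 4)], sign=+1
B: triangle coeff Δ(3,3,6) = 1/12012; Σ_t [0,0]: t=0:+1/86400 = 1/86400; (3j)²=1/26 [(3 3 6; -3 -2 5)], sign=-1
I_A²/I_B² = (5/286)/(1/26) = 5/11

5/11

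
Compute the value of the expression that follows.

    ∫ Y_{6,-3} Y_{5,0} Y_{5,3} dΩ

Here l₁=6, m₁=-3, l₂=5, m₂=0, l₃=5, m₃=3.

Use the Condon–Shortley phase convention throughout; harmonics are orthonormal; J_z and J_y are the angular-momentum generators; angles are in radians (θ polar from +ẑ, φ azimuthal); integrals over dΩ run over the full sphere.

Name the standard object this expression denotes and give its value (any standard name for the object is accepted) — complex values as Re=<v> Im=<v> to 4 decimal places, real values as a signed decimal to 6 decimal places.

Gaunt coefficient, +0.132857

This is a Gaunt coefficient — the integral of a triple product of spherical harmonics over the sphere.
Rules hold: Σm=0, L=16 even, 1≤5≤11.
N = 13·11·11 = 1573
Δ = 6!·6!·4!/17! = 1/28588560
Racah Σ t=1..5: t=1:−1/345600 t=2:+1/13824 t=3:−1/5184 t=4:+1/13824 t=5:−1/345600 = -7/129600
⇒ 3j(6 5 5; 0 0 0)² = 80/7293, sgn +1
Racah Σ t=3..5: t=3:−1/103680 t=4:+1/34560 t=5:−1/138240 = 1/82944
⇒ 3j(6 5 5; -3 0 3)² = 125/9724, sgn +1
4πI² = N·(3j₀)²·(3jₘ)² = 2500/11271
I = +1·√(0.221808/4π) = 0.13285682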